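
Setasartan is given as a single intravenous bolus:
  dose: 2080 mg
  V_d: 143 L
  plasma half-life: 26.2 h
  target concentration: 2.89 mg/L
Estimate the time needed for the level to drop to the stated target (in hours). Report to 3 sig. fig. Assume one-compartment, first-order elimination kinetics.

C₀ = Dose / Vd = 2080 / 143 = 14.55 mg/L
k = ln2 / t½ = 0.693147 / 26.2 = 0.02646 h⁻¹
t = ln(C₀ / C) / k = ln(14.55 / 2.89) / 0.02646
  = ln(5.035) / 0.02646 = 1.616 / 0.02646 = 61.07 h

61.1 h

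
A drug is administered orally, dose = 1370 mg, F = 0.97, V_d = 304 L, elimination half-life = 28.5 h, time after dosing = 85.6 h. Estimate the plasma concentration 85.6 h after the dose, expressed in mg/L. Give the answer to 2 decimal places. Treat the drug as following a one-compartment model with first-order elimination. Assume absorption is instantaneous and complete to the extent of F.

0.55 mg/L

Amount reaching circulation = F × Dose = 0.97 × 1370 = 1329 mg
C₀ = F·Dose / Vd = 1329 / 304 = 4.372 mg/L
k = ln2 / t½ = 0.693147 / 28.5 = 0.02432 h⁻¹
C = C₀ · e^(−k·t) = 4.372 × e^(−0.02432 × 85.6)
  = 4.372 × 0.1247 = 0.5452 mg/L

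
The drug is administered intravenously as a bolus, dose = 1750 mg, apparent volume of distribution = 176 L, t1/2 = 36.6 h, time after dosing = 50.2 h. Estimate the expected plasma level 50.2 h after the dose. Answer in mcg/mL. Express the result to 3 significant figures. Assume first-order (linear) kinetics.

C₀ = Dose / Vd = 1750 / 176 = 9.943 mg/L
k = ln2 / t½ = 0.693147 / 36.6 = 0.01894 h⁻¹
C = C₀ · e^(−k·t) = 9.943 × e^(−0.01894 × 50.2)
  = 9.943 × 0.3864 = 3.842 mg/L
(3.842 mg/L = 3.842 mcg/mL)

3.84 mcg/mL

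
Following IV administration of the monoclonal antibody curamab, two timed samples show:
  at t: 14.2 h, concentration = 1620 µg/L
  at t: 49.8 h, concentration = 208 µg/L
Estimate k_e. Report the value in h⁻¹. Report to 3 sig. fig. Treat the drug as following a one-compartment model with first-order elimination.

k = ln(C₁/C₂) / (t₂ − t₁) = ln(1620/208) / (49.8 − 14.2)
  = 2.053 / 35.60 = 0.05767 h⁻¹

0.0577 h⁻¹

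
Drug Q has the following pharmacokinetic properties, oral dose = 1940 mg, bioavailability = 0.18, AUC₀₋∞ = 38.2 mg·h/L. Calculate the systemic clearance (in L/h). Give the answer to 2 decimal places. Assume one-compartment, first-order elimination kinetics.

9.14 L/h

CL = F·Dose / AUC = 0.18 × 1940 / 38.2 = 9.141 L/h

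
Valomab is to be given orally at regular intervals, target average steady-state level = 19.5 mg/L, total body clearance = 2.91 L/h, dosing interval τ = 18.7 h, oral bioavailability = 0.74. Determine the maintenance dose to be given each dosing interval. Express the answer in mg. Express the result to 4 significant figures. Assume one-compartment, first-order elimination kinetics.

1434 mg

At steady state, F × (Dose/τ) = Css × CL.
Dose = Css × CL × τ / F = 19.5 × 2.910 × 18.7 / 0.74 = 1434 mg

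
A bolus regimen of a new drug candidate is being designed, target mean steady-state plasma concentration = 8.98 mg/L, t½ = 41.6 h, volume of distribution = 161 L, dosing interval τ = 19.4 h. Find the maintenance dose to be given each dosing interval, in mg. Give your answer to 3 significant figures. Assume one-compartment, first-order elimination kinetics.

467 mg

k = ln2 / t½ = 0.693147 / 41.6 = 0.01666 h⁻¹
CL = k × Vd = 0.01666 × 161 = 2.682 L/h
At steady state, Dose/τ = Css × CL.
Dose = Css × CL × τ = 8.98 × 2.682 × 19.4 = 467.2 mg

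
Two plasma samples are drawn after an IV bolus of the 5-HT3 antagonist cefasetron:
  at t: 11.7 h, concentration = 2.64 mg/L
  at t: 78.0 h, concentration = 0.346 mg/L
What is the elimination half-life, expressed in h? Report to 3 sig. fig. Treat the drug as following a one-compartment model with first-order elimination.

22.6 h

k = ln(C₁/C₂) / (t₂ − t₁) = ln(2.64/0.346) / (78.0 − 11.7)
  = 2.032 / 66.30 = 0.03065 h⁻¹
t½ = ln2 / k = 0.693147 / 0.03065 = 22.61 h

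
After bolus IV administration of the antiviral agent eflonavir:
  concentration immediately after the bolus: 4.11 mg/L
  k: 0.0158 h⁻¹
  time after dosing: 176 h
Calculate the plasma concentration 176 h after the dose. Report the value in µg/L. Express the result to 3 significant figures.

C = C₀ · e^(−k·t) = 4.110 × e^(−0.01580 × 176)
  = 4.110 × 0.06199 = 0.2548 mg/L
Convert: 0.2548 mg/L × 1000 = 254.8 µg/L

255 µg/L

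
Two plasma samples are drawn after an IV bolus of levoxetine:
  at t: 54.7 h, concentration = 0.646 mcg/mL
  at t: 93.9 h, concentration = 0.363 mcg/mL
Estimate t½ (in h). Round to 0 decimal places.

47 h

k = ln(C₁/C₂) / (t₂ − t₁) = ln(0.646/0.363) / (93.9 − 54.7)
  = 0.5764 / 39.20 = 0.01470 h⁻¹
t½ = ln2 / k = 0.693147 / 0.01470 = 47.15 h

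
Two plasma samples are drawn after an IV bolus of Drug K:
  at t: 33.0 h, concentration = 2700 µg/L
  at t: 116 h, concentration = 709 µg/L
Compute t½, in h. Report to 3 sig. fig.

43.0 h

k = ln(C₁/C₂) / (t₂ − t₁) = ln(2700/709) / (116 − 33.0)
  = 1.337 / 83.00 = 0.01611 h⁻¹
t½ = ln2 / k = 0.693147 / 0.01611 = 43.03 h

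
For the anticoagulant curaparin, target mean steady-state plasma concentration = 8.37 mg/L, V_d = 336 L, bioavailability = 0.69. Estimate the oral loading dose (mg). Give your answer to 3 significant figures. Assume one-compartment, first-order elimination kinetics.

4080 mg

LD = Css × Vd / F = 8.37 × 336 / 0.69 = 4076 mg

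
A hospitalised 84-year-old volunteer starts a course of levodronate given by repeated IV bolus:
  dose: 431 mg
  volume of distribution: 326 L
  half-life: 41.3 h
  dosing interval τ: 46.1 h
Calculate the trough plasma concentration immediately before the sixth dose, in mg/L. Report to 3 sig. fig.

C₀ per dose = Dose / Vd = 431 / 326 = 1.322 mg/L
k = ln2 / t½ = 0.693147 / 41.3 = 0.01678 h⁻¹
Fraction remaining after one interval: r = e^(−kτ) = e^(−0.01678 × 46.1) = 0.4614
Before dose 6, 5 doses have been given (aged 1τ, 2τ, 3τ, 4τ, 5τ).
C_trough = C₀ × (r + r² + … + r^5) = C₀ × r(1−r^5)/(1−r)
        = 1.322 × 0.4614 × (1 − 0.02091) / (1 − 0.4614) = 1.109 mg/L

1.11 mg/L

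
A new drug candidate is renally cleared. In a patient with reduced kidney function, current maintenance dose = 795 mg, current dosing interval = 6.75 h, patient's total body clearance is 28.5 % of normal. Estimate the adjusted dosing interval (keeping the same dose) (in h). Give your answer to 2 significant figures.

To keep the same average steady-state level, dosing rate must scale with clearance.
CL ratio = 28.5 / 100 = 0.2850
New interval (same dose) = 6.75 / 0.2850 = 23.68 h

24 h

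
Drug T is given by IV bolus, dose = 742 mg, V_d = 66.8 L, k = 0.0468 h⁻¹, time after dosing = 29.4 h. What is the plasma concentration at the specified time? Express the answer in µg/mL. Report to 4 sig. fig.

C₀ = Dose / Vd = 742.0 / 66.8 = 11.11 mg/L
C = C₀ · e^(−k·t) = 11.11 × e^(−0.04680 × 29.4)
  = 11.11 × 0.2526 = 2.806 mg/L
(2.806 mg/L = 2.806 µg/mL)

2.806 µg/mL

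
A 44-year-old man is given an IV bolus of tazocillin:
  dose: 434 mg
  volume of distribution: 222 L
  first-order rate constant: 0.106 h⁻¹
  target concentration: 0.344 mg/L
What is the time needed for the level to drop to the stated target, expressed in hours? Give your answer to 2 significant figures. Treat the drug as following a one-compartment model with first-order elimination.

16 h

C₀ = Dose / Vd = 434.0 / 222 = 1.955 mg/L
t = ln(C₀ / C) / k = ln(1.955 / 0.344) / 0.1060
  = ln(5.683) / 0.1060 = 1.737 / 0.1060 = 16.39 h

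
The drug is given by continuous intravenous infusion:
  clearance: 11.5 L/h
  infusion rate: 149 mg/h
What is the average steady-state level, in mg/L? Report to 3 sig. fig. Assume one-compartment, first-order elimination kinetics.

13.0 mg/L

At steady state Css = R₀ / CL = 149 / 11.50 = 12.96 mg/L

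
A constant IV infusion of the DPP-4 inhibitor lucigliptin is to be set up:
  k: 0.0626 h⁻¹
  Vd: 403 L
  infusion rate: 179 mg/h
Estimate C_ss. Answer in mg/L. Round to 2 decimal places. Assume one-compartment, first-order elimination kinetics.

7.10 mg/L

CL = k × Vd = 0.06260 × 403 = 25.23 L/h
At steady state Css = R₀ / CL = 179 / 25.23 = 7.095 mg/L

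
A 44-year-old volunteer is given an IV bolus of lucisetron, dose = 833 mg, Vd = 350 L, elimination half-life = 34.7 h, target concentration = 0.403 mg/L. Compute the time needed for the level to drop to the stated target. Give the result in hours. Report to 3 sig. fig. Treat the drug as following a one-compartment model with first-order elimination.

C₀ = Dose / Vd = 833.0 / 350 = 2.380 mg/L
k = ln2 / t½ = 0.693147 / 34.7 = 0.01998 h⁻¹
t = ln(C₀ / C) / k = ln(2.380 / 0.403) / 0.01998
  = ln(5.906) / 0.01998 = 1.776 / 0.01998 = 88.89 h

88.9 h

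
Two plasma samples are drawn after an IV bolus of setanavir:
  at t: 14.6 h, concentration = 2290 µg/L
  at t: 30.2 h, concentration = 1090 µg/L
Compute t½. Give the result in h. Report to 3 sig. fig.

14.6 h

k = ln(C₁/C₂) / (t₂ − t₁) = ln(2290/1090) / (30.2 − 14.6)
  = 0.7424 / 15.60 = 0.04759 h⁻¹
t½ = ln2 / k = 0.693147 / 0.04759 = 14.56 h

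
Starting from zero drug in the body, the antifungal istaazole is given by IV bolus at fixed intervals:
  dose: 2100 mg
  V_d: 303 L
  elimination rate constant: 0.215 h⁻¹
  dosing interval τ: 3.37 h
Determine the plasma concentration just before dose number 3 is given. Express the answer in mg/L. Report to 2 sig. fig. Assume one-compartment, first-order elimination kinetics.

C₀ per dose = Dose / Vd = 2100 / 303 = 6.931 mg/L
Fraction remaining after one interval: r = e^(−kτ) = e^(−0.2150 × 3.37) = 0.4845
Before dose 3, 2 doses have been given (aged 1τ, 2τ).
C_trough = C₀ × (r + r²) = 6.931 × (0.4845 + 0.2347) = 4.985 mg/L

5.0 mg/L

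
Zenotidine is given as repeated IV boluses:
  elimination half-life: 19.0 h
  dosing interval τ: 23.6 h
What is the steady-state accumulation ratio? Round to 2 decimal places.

1.73

k = ln2 / t½ = 0.693147 / 19.0 = 0.03648 h⁻¹
e^(−kτ) = e^(−0.03648 × 23.6) = 0.4228
Accumulation ratio R = 1 / (1 − e^(−kτ)) = 1 / (1 − 0.4228) = 1.733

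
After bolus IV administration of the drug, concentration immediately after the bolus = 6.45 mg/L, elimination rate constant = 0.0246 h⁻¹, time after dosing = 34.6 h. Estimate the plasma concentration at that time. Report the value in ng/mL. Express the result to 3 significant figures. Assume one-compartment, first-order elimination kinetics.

C = C₀ · e^(−k·t) = 6.450 × e^(−0.02460 × 34.6)
  = 6.450 × 0.4269 = 2.754 mg/L
Convert: 2.754 mg/L × 1000 = 2754 ng/mL

2750 ng/mL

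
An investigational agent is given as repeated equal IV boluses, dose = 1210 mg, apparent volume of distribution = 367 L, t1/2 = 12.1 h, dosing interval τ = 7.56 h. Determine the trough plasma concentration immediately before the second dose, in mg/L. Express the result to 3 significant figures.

2.14 mg/L

C₀ per dose = Dose / Vd = 1210 / 367 = 3.297 mg/L
k = ln2 / t½ = 0.693147 / 12.1 = 0.05728 h⁻¹
Fraction remaining after one interval: r = e^(−kτ) = e^(−0.05728 × 7.56) = 0.6485
Before dose 2, 1 dose has been given (aged 1τ).
C_trough = C₀ × r = 3.297 × 0.6485 = 2.138 mg/L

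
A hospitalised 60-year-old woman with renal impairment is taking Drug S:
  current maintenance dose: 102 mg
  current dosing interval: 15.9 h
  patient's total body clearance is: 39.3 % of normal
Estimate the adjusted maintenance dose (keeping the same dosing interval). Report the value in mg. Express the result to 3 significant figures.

To keep the same average steady-state level, dosing rate must scale with clearance.
CL ratio = 39.3 / 100 = 0.3930
New dose (same interval) = 102 × 0.3930 = 40.09 mg

40.1 mg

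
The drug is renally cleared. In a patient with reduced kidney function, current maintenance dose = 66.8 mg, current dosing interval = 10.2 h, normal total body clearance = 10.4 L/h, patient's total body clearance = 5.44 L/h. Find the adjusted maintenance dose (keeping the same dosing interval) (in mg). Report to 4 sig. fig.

To keep the same average steady-state level, dosing rate must scale with clearance.
CL ratio = 5.44 / 10.4 = 0.5231
New dose (same interval) = 66.8 × 0.5231 = 34.94 mg

34.94 mg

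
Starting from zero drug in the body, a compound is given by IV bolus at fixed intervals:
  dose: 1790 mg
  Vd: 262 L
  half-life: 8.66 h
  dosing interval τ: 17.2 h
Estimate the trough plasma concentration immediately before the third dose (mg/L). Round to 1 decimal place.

C₀ per dose = Dose / Vd = 1790 / 262 = 6.832 mg/L
k = ln2 / t½ = 0.693147 / 8.66 = 0.08004 h⁻¹
Fraction remaining after one interval: r = e^(−kτ) = e^(−0.08004 × 17.2) = 0.2524
Before dose 3, 2 doses have been given (aged 1τ, 2τ).
C_trough = C₀ × (r + r²) = 6.832 × (0.2524 + 0.06371) = 2.160 mg/L

2.2 mg/L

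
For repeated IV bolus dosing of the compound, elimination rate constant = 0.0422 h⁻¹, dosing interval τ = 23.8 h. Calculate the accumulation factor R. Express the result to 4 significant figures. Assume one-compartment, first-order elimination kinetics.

1.578

e^(−kτ) = e^(−0.04220 × 23.8) = 0.3663
Accumulation ratio R = 1 / (1 − e^(−kτ)) = 1 / (1 − 0.3663) = 1.578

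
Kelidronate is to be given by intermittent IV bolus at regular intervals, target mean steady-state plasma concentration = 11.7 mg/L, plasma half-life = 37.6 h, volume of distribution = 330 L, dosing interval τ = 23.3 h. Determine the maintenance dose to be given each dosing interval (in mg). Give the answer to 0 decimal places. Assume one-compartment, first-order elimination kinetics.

1658 mg

k = ln2 / t½ = 0.693147 / 37.6 = 0.01843 h⁻¹
CL = k × Vd = 0.01843 × 330 = 6.082 L/h
At steady state, Dose/τ = Css × CL.
Dose = Css × CL × τ = 11.7 × 6.082 × 23.3 = 1658 mg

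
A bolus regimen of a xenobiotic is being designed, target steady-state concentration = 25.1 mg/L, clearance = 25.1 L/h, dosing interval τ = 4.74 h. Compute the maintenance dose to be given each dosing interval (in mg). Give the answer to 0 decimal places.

2986 mg

At steady state, Dose/τ = Css × CL.
Dose = Css × CL × τ = 25.1 × 25.10 × 4.74 = 2986 mg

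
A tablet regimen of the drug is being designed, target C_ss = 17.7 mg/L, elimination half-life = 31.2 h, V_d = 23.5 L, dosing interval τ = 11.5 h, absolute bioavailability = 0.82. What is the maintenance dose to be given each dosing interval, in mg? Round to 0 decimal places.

k = ln2 / t½ = 0.693147 / 31.2 = 0.02222 h⁻¹
CL = k × Vd = 0.02222 × 23.5 = 0.5222 L/h
At steady state, F × (Dose/τ) = Css × CL.
Dose = Css × CL × τ / F = 17.7 × 0.5222 × 11.5 / 0.82 = 129.6 mg

130 mg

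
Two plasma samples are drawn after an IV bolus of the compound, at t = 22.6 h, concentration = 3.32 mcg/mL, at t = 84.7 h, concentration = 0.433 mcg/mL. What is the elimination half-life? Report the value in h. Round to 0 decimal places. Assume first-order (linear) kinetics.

k = ln(C₁/C₂) / (t₂ − t₁) = ln(3.32/0.433) / (84.7 − 22.6)
  = 2.037 / 62.10 = 0.03280 h⁻¹
t½ = ln2 / k = 0.693147 / 0.03280 = 21.13 h

21 h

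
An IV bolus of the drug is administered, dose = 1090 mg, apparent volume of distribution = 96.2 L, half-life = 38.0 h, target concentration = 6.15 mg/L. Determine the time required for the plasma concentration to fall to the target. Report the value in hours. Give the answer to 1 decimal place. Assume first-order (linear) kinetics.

C₀ = Dose / Vd = 1090 / 96.2 = 11.33 mg/L
k = ln2 / t½ = 0.693147 / 38.0 = 0.01824 h⁻¹
t = ln(C₀ / C) / k = ln(11.33 / 6.15) / 0.01824
  = ln(1.842) / 0.01824 = 0.6109 / 0.01824 = 33.49 h

33.5 h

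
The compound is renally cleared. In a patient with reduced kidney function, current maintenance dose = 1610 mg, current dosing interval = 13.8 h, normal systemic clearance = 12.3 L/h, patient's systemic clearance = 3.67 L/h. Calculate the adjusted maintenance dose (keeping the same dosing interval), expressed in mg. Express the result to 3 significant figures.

To keep the same average steady-state level, dosing rate must scale with clearance.
CL ratio = 3.67 / 12.3 = 0.2984
New dose (same interval) = 1610 × 0.2984 = 480.4 mg

480 mg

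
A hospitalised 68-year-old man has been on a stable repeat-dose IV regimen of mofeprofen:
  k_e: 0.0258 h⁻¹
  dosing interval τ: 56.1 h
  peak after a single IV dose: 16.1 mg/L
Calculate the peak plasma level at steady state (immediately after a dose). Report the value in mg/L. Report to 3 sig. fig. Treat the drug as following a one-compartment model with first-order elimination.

e^(−kτ) = e^(−0.02580 × 56.1) = 0.2352
Accumulation ratio R = 1 / (1 − e^(−kτ)) = 1 / (1 − 0.2352) = 1.308
Steady-state peak = C₀ × R = 16.1 × 1.308 = 21.06 mg/L

21.1 mg/L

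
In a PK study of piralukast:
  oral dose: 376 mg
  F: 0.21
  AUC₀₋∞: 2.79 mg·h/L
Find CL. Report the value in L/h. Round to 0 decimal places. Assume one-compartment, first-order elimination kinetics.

28 L/h

CL = F·Dose / AUC = 0.21 × 376 / 2.79 = 28.30 L/h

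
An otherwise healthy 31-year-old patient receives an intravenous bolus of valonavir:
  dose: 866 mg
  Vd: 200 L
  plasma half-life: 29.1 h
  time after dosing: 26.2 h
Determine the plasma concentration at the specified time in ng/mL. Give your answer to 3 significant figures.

2320 ng/mL

C₀ = Dose / Vd = 866.0 / 200 = 4.330 mg/L
k = ln2 / t½ = 0.693147 / 29.1 = 0.02382 h⁻¹
C = C₀ · e^(−k·t) = 4.330 × e^(−0.02382 × 26.2)
  = 4.330 × 0.5358 = 2.320 mg/L
Convert: 2.320 mg/L × 1000 = 2320 ng/mL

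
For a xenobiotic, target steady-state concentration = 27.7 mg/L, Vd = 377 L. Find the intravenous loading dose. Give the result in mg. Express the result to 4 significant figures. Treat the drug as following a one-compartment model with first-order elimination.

10440 mg

LD = Css × Vd = 27.7 × 377 = 10440 mg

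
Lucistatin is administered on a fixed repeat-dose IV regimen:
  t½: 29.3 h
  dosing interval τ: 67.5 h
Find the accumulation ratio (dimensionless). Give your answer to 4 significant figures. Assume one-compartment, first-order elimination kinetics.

k = ln2 / t½ = 0.693147 / 29.3 = 0.02366 h⁻¹
e^(−kτ) = e^(−0.02366 × 67.5) = 0.2025
Accumulation ratio R = 1 / (1 − e^(−kτ)) = 1 / (1 − 0.2025) = 1.254

1.254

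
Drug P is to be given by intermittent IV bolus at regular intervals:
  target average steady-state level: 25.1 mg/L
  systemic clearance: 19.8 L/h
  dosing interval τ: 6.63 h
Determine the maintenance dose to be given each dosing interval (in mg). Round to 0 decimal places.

At steady state, Dose/τ = Css × CL.
Dose = Css × CL × τ = 25.1 × 19.80 × 6.63 = 3295 mg

3295 mg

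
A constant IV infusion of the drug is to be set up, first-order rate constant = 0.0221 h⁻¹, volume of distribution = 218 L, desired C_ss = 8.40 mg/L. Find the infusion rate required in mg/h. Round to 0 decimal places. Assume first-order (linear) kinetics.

40 mg/h

CL = k × Vd = 0.02210 × 218 = 4.818 L/h
At steady state, infusion rate R₀ = Css × CL = 8.40 × 4.818 = 40.47 mg/h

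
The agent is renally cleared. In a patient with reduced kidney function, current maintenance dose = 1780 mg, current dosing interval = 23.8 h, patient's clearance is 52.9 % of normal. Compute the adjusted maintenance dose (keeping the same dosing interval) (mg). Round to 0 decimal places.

To keep the same average steady-state level, dosing rate must scale with clearance.
CL ratio = 52.9 / 100 = 0.5290
New dose (same interval) = 1780 × 0.5290 = 941.6 mg

942 mg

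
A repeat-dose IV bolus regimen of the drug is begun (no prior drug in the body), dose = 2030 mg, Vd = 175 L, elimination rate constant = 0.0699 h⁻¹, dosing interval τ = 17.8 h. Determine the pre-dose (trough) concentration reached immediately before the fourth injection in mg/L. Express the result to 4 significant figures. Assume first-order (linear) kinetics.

4.584 mg/L

C₀ per dose = Dose / Vd = 2030 / 175 = 11.60 mg/L
Fraction remaining after one interval: r = e^(−kτ) = e^(−0.06990 × 17.8) = 0.2882
Before dose 4, 3 doses have been given (aged 1τ, 2τ, 3τ).
C_trough = C₀ × (r + r² + … + r^3) = C₀ × r(1−r^3)/(1−r)
        = 11.60 × 0.2882 × (1 − 0.02394) / (1 − 0.2882) = 4.584 mg/L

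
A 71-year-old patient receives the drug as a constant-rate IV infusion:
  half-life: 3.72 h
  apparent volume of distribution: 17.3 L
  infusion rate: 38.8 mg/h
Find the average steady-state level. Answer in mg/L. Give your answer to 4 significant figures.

k = ln2 / t½ = 0.693147 / 3.72 = 0.1863 h⁻¹
CL = k × Vd = 0.1863 × 17.3 = 3.223 L/h
At steady state Css = R₀ / CL = 38.8 / 3.223 = 12.04 mg/L

12.04 mg/L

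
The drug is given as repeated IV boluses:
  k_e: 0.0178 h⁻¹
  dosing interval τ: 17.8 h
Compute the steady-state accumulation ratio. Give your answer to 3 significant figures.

3.68

e^(−kτ) = e^(−0.01780 × 17.8) = 0.7284
Accumulation ratio R = 1 / (1 − e^(−kτ)) = 1 / (1 − 0.7284) = 3.682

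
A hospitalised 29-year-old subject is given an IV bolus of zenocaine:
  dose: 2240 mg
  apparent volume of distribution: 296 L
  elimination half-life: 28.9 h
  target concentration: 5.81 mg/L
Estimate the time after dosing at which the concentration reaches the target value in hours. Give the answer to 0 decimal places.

C₀ = Dose / Vd = 2240 / 296 = 7.568 mg/L
k = ln2 / t½ = 0.693147 / 28.9 = 0.02398 h⁻¹
t = ln(C₀ / C) / k = ln(7.568 / 5.81) / 0.02398
  = ln(1.303) / 0.02398 = 0.2647 / 0.02398 = 11.04 h

11 h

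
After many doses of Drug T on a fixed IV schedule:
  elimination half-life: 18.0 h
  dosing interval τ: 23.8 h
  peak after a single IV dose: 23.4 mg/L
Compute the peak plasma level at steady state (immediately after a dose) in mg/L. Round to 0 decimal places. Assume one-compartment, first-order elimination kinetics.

k = ln2 / t½ = 0.693147 / 18.0 = 0.03851 h⁻¹
e^(−kτ) = e^(−0.03851 × 23.8) = 0.3999
Accumulation ratio R = 1 / (1 − e^(−kτ)) = 1 / (1 − 0.3999) = 1.666
Steady-state peak = C₀ × R = 23.4 × 1.666 = 38.98 mg/L

39 mg/L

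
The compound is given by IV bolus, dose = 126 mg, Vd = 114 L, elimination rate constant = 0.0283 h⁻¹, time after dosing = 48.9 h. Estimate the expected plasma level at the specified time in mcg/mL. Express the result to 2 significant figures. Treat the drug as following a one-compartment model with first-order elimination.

0.28 mcg/mL

C₀ = Dose / Vd = 126.0 / 114 = 1.105 mg/L
C = C₀ · e^(−k·t) = 1.105 × e^(−0.02830 × 48.9)
  = 1.105 × 0.2506 = 0.2769 mg/L
(0.2769 mg/L = 0.2769 mcg/mL)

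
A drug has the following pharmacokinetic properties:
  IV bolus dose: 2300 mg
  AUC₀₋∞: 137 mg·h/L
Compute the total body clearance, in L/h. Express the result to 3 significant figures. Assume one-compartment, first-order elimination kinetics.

16.8 L/h

CL = Dose / AUC = 2300 / 137 = 16.79 L/h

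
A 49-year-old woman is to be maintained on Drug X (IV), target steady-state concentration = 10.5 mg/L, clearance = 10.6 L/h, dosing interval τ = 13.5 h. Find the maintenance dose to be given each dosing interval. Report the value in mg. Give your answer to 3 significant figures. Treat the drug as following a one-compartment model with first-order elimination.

1500 mg

At steady state, Dose/τ = Css × CL.
Dose = Css × CL × τ = 10.5 × 10.60 × 13.5 = 1503 mg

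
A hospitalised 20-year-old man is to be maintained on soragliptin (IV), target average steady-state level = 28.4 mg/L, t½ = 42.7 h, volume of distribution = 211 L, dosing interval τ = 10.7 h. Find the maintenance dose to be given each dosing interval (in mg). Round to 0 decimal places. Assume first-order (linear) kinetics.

k = ln2 / t½ = 0.693147 / 42.7 = 0.01623 h⁻¹
CL = k × Vd = 0.01623 × 211 = 3.425 L/h
At steady state, Dose/τ = Css × CL.
Dose = Css × CL × τ = 28.4 × 3.425 × 10.7 = 1041 mg

1041 mg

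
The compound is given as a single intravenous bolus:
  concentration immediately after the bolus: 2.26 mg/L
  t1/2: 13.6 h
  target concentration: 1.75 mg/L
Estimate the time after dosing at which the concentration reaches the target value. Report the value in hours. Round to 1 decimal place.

k = ln2 / t½ = 0.693147 / 13.6 = 0.05097 h⁻¹
t = ln(C₀ / C) / k = ln(2.260 / 1.75) / 0.05097
  = ln(1.291) / 0.05097 = 0.2554 / 0.05097 = 5.011 h

5.0 h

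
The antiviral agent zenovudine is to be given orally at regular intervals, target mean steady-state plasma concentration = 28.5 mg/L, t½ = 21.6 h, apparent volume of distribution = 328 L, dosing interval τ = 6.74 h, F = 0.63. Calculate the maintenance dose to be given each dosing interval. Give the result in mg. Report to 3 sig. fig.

k = ln2 / t½ = 0.693147 / 21.6 = 0.03209 h⁻¹
CL = k × Vd = 0.03209 × 328 = 10.53 L/h
At steady state, F × (Dose/τ) = Css × CL.
Dose = Css × CL × τ / F = 28.5 × 10.53 × 6.74 / 0.63 = 3211 mg

3210 mg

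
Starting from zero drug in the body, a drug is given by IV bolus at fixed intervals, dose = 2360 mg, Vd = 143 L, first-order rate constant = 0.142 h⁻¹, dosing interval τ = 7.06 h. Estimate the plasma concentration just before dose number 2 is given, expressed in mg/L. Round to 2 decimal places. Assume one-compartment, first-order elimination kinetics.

C₀ per dose = Dose / Vd = 2360 / 143 = 16.50 mg/L
Fraction remaining after one interval: r = e^(−kτ) = e^(−0.1420 × 7.06) = 0.3670
Before dose 2, 1 dose has been given (aged 1τ).
C_trough = C₀ × r = 16.50 × 0.3670 = 6.056 mg/L

6.06 mg/L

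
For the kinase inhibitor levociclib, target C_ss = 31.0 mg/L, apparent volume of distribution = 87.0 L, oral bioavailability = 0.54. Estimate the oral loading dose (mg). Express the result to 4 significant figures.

LD = Css × Vd / F = 31.0 × 87.0 / 0.54 = 4994 mg

4994 mg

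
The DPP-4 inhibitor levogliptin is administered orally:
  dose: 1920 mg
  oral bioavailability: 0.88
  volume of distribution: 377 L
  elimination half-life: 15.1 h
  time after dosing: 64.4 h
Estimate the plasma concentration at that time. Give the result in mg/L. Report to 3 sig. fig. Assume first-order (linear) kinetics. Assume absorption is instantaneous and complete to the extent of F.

0.233 mg/L

Amount reaching circulation = F × Dose = 0.88 × 1920 = 1690 mg
C₀ = F·Dose / Vd = 1690 / 377 = 4.483 mg/L
k = ln2 / t½ = 0.693147 / 15.1 = 0.04590 h⁻¹
C = C₀ · e^(−k·t) = 4.483 × e^(−0.04590 × 64.4)
  = 4.483 × 0.05203 = 0.2333 mg/L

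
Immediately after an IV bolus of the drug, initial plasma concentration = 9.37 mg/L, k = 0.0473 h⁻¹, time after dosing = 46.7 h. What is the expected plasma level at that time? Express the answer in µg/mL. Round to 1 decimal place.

C = C₀ · e^(−k·t) = 9.370 × e^(−0.04730 × 46.7)
  = 9.370 × 0.1098 = 1.029 mg/L
(1.029 mg/L = 1.029 µg/mL)

1.0 µg/mL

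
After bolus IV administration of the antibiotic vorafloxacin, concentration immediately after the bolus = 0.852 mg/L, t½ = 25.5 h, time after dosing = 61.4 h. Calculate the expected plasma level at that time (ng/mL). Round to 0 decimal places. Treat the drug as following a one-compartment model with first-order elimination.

161 ng/mL

k = ln2 / t½ = 0.693147 / 25.5 = 0.02718 h⁻¹
C = C₀ · e^(−k·t) = 0.8520 × e^(−0.02718 × 61.4)
  = 0.8520 × 0.1885 = 0.1606 mg/L
Convert: 0.1606 mg/L × 1000 = 160.6 ng/mL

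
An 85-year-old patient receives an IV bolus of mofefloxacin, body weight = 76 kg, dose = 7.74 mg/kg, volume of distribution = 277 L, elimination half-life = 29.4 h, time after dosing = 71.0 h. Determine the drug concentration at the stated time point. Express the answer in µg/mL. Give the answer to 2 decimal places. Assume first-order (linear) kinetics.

0.40 µg/mL

Total dose = 7.74 × 76 = 588.2 mg
C₀ = Dose / Vd = 588.2 / 277 = 2.123 mg/L
k = ln2 / t½ = 0.693147 / 29.4 = 0.02358 h⁻¹
C = C₀ · e^(−k·t) = 2.123 × e^(−0.02358 × 71.0)
  = 2.123 × 0.1875 = 0.3981 mg/L
(0.3981 mg/L = 0.3981 µg/mL)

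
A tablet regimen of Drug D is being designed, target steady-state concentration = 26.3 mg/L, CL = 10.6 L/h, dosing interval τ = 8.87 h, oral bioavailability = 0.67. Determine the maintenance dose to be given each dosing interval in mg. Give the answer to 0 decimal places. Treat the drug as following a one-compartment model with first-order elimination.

At steady state, F × (Dose/τ) = Css × CL.
Dose = Css × CL × τ / F = 26.3 × 10.60 × 8.87 / 0.67 = 3691 mg

3691 mg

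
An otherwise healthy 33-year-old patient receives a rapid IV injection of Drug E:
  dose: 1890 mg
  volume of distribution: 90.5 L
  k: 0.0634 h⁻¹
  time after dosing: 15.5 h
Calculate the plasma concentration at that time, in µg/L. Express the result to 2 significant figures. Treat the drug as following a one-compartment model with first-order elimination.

7800 µg/L

C₀ = Dose / Vd = 1890 / 90.5 = 20.88 mg/L
C = C₀ · e^(−k·t) = 20.88 × e^(−0.06340 × 15.5)
  = 20.88 × 0.3743 = 7.815 mg/L
Convert: 7.815 mg/L × 1000 = 7815 µg/L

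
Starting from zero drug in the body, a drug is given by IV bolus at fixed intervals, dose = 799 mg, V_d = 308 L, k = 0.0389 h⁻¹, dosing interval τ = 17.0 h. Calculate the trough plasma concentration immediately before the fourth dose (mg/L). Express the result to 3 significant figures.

2.39 mg/L

C₀ per dose = Dose / Vd = 799 / 308 = 2.594 mg/L
Fraction remaining after one interval: r = e^(−kτ) = e^(−0.03890 × 17.0) = 0.5162
Before dose 4, 3 doses have been given (aged 1τ, 2τ, 3τ).
C_trough = C₀ × (r + r² + … + r^3) = C₀ × r(1−r^3)/(1−r)
        = 2.594 × 0.5162 × (1 − 0.1375) / (1 − 0.5162) = 2.387 mg/L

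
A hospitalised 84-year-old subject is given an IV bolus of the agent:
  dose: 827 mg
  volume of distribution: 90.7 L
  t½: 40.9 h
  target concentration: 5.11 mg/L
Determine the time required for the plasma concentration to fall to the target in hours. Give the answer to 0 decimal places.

C₀ = Dose / Vd = 827.0 / 90.7 = 9.118 mg/L
k = ln2 / t½ = 0.693147 / 40.9 = 0.01695 h⁻¹
t = ln(C₀ / C) / k = ln(9.118 / 5.11) / 0.01695
  = ln(1.784) / 0.01695 = 0.5789 / 0.01695 = 34.15 h

34 h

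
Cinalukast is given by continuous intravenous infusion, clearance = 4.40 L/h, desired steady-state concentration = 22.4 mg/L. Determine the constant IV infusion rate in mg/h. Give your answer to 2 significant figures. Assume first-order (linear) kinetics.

99 mg/h

At steady state, infusion rate R₀ = Css × CL = 22.4 × 4.400 = 98.56 mg/h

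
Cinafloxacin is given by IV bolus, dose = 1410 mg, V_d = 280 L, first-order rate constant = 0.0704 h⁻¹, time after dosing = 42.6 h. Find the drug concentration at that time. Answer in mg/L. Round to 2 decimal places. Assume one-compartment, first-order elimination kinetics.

C₀ = Dose / Vd = 1410 / 280 = 5.036 mg/L
C = C₀ · e^(−k·t) = 5.036 × e^(−0.07040 × 42.6)
  = 5.036 × 0.04983 = 0.2509 mg/L

0.25 mg/L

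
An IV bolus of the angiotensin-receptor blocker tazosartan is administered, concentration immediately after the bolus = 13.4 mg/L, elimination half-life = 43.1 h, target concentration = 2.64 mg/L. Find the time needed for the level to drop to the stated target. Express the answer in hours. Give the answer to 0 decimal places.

k = ln2 / t½ = 0.693147 / 43.1 = 0.01608 h⁻¹
t = ln(C₀ / C) / k = ln(13.40 / 2.64) / 0.01608
  = ln(5.076) / 0.01608 = 1.625 / 0.01608 = 101.1 h

101 h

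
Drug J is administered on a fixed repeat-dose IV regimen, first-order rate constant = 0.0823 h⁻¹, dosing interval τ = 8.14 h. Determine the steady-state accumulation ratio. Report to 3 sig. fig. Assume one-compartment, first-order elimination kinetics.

e^(−kτ) = e^(−0.08230 × 8.14) = 0.5117
Accumulation ratio R = 1 / (1 − e^(−kτ)) = 1 / (1 − 0.5117) = 2.048

2.05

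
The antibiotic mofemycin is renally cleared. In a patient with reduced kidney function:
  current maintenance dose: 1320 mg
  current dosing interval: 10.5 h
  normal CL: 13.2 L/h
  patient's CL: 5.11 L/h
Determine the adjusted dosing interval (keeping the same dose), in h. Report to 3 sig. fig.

To keep the same average steady-state level, dosing rate must scale with clearance.
CL ratio = 5.11 / 13.2 = 0.3871
New interval (same dose) = 10.5 / 0.3871 = 27.12 h

27.1 h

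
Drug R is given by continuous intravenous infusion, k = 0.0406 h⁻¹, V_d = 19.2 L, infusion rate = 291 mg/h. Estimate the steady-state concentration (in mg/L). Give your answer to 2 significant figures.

370 mg/L

CL = k × Vd = 0.04060 × 19.2 = 0.7795 L/h
At steady state Css = R₀ / CL = 291 / 0.7795 = 373.3 mg/L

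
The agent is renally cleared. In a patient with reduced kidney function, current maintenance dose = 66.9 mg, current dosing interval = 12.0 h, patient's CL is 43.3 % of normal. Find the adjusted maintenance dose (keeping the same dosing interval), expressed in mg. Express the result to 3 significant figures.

To keep the same average steady-state level, dosing rate must scale with clearance.
CL ratio = 43.3 / 100 = 0.4330
New dose (same interval) = 66.9 × 0.4330 = 28.97 mg

29.0 mg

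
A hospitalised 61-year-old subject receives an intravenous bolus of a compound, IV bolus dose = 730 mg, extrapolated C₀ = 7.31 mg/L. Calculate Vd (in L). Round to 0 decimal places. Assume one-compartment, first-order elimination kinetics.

Vd = Dose / C₀ = 730.0 / 7.31 = 99.86 L

100 L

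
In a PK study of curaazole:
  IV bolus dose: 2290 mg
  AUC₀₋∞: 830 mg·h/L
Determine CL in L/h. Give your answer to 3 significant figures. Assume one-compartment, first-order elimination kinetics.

2.76 L/h

CL = Dose / AUC = 2290 / 830 = 2.759 L/h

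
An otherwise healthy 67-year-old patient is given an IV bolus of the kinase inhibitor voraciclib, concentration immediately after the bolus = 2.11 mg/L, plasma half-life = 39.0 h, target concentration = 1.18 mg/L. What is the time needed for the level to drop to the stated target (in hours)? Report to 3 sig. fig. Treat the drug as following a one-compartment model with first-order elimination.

32.7 h

k = ln2 / t½ = 0.693147 / 39.0 = 0.01777 h⁻¹
t = ln(C₀ / C) / k = ln(2.110 / 1.18) / 0.01777
  = ln(1.788) / 0.01777 = 0.5811 / 0.01777 = 32.70 h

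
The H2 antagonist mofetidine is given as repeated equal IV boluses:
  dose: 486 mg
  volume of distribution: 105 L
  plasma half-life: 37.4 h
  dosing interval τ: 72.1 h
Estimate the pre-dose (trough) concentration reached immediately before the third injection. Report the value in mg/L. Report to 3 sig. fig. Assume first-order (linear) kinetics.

C₀ per dose = Dose / Vd = 486 / 105 = 4.629 mg/L
k = ln2 / t½ = 0.693147 / 37.4 = 0.01853 h⁻¹
Fraction remaining after one interval: r = e^(−kτ) = e^(−0.01853 × 72.1) = 0.2629
Before dose 3, 2 doses have been given (aged 1τ, 2τ).
C_trough = C₀ × (r + r²) = 4.629 × (0.2629 + 0.06912) = 1.537 mg/L

1.54 mg/L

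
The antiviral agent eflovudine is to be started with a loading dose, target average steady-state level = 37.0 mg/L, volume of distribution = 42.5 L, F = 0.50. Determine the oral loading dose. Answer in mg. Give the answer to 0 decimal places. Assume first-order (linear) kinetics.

3145 mg

LD = Css × Vd / F = 37.0 × 42.5 / 0.50 = 3145 mg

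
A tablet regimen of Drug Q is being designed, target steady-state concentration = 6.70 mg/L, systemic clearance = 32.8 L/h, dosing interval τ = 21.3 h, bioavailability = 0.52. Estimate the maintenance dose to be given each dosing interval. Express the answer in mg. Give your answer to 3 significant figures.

9000 mg

At steady state, F × (Dose/τ) = Css × CL.
Dose = Css × CL × τ / F = 6.70 × 32.80 × 21.3 / 0.52 = 9002 mg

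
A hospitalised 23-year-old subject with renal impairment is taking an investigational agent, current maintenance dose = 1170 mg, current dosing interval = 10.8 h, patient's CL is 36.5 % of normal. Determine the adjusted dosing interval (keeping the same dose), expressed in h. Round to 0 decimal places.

30 h

To keep the same average steady-state level, dosing rate must scale with clearance.
CL ratio = 36.5 / 100 = 0.3650
New interval (same dose) = 10.8 / 0.3650 = 29.59 h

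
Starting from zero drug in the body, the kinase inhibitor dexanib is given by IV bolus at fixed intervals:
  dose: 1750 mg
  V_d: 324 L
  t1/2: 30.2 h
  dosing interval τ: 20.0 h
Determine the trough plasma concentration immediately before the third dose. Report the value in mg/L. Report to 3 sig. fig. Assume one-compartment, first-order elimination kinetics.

5.57 mg/L

C₀ per dose = Dose / Vd = 1750 / 324 = 5.401 mg/L
k = ln2 / t½ = 0.693147 / 30.2 = 0.02295 h⁻¹
Fraction remaining after one interval: r = e^(−kτ) = e^(−0.02295 × 20.0) = 0.6319
Before dose 3, 2 doses have been given (aged 1τ, 2τ).
C_trough = C₀ × (r + r²) = 5.401 × (0.6319 + 0.3993) = 5.570 mg/L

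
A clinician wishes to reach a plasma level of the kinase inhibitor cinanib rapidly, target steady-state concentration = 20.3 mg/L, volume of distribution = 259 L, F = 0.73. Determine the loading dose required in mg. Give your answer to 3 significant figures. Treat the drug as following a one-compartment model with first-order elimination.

7200 mg

LD = Css × Vd / F = 20.3 × 259 / 0.73 = 7202 mg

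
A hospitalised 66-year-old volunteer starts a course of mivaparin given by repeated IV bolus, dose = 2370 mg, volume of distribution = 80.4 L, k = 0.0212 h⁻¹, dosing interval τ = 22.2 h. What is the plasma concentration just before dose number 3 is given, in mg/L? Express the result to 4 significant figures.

29.91 mg/L

C₀ per dose = Dose / Vd = 2370 / 80.4 = 29.48 mg/L
Fraction remaining after one interval: r = e^(−kτ) = e^(−0.02120 × 22.2) = 0.6246
Before dose 3, 2 doses have been given (aged 1τ, 2τ).
C_trough = C₀ × (r + r²) = 29.48 × (0.6246 + 0.3901) = 29.91 mg/L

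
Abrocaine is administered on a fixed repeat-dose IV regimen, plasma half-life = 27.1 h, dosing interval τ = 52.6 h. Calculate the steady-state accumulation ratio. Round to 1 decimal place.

k = ln2 / t½ = 0.693147 / 27.1 = 0.02558 h⁻¹
e^(−kτ) = e^(−0.02558 × 52.6) = 0.2604
Accumulation ratio R = 1 / (1 − e^(−kτ)) = 1 / (1 − 0.2604) = 1.352

1.4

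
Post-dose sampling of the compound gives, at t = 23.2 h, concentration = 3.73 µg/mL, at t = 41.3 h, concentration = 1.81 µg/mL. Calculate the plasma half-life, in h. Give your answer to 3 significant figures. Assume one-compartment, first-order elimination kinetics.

17.4 h

k = ln(C₁/C₂) / (t₂ − t₁) = ln(3.73/1.81) / (41.3 − 23.2)
  = 0.7231 / 18.10 = 0.03995 h⁻¹
t½ = ln2 / k = 0.693147 / 0.03995 = 17.35 h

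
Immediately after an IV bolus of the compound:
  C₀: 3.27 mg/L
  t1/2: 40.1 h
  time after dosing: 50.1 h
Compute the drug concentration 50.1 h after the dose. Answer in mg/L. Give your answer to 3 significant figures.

k = ln2 / t½ = 0.693147 / 40.1 = 0.01729 h⁻¹
C = C₀ · e^(−k·t) = 3.270 × e^(−0.01729 × 50.1)
  = 3.270 × 0.4205 = 1.375 mg/L

1.38 mg/L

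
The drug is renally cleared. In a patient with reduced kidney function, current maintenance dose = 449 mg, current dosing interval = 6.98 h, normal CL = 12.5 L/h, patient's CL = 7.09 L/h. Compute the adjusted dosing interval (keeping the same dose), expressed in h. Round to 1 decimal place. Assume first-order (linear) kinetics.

12.3 h

To keep the same average steady-state level, dosing rate must scale with clearance.
CL ratio = 7.09 / 12.5 = 0.5672
New interval (same dose) = 6.98 / 0.5672 = 12.31 h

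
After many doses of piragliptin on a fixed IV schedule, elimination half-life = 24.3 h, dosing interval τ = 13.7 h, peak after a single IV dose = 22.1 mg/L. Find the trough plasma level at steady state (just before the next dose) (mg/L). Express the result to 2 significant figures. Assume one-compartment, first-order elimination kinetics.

46 mg/L

k = ln2 / t½ = 0.693147 / 24.3 = 0.02852 h⁻¹
e^(−kτ) = e^(−0.02852 × 13.7) = 0.6766
Accumulation ratio R = 1 / (1 − e^(−kτ)) = 1 / (1 − 0.6766) = 3.092
Steady-state trough = C₀ × R × e^(−kτ) = 22.1 × 3.092 × 0.6766 = 46.23 mg/L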